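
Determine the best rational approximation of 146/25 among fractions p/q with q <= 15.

Expand x = 146/25 as a continued fraction with the Euclidean algorithm:
  146 = 5*25 + 21, so a_0 = 5.
  25 = 1*21 + 4, so a_1 = 1.
  21 = 5*4 + 1, so a_2 = 5.
  4 = 4*1 + 0, so a_3 = 4.
so x = [5; 1, 5, 4].
Convergents (p_i = a_i*p_{i-1} + p_{i-2}, q_i = a_i*q_{i-1} + q_{i-2} with p_{-2}=0, p_{-1}=1, q_{-2}=1, q_{-1}=0), until the denominator exceeds 15:
  i=0: a_0=5, p_0 = 5*1 + 0 = 5, q_0 = 5*0 + 1 = 1.
  i=1: a_1=1, p_1 = 1*5 + 1 = 6, q_1 = 1*1 + 0 = 1.
  i=2: a_2=5, p_2 = 5*6 + 5 = 35, q_2 = 5*1 + 1 = 6.
  i=3: a_3=4, p_3 = 4*35 + 6 = 146, q_3 = 4*6 + 1 = 25.
q_3 = 25 > 15, so the last convergent with denominator <= 15 is p_2/q_2 = 35/6.
The closest fraction with denominator <= 15 is either p_2/q_2 or the intermediate fraction (k*p_2 + p_1)/(k*q_2 + q_1) with the largest k >= 1 whose denominator stays <= 15; these approach x as k grows, and every other convergent or intermediate fraction in range is farther away.
Largest k: floor((15 - q_1)/q_2) = floor((15 - 1)/6) = 2.
That gives (2*35 + 6)/(2*6 + 1) = 76/13.
Compare the errors: |x - 35/6| = |146*6 - 35*25|/(25*6) = 1/150, and |x - 76/13| = |146*13 - 76*25|/(25*13) = 2/325.
Cross-multiplying, 2*150 = 300 < 325 = 1*325, so 2/325 is smaller: the intermediate fraction 76/13 is closer to x than 35/6.

76/13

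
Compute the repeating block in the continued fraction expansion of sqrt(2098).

[45; (1, 4, 9, 1, 44, 1, 9, 4, 1, 90)]

Write x_i = (sqrt(2098) + m_i)/d_i with (m_0, d_0) = (0, 1). a_0 = floor(sqrt(2098)) = 45, since 45^2 = 2025 <= 2098 < 2116 = 46^2.
Iterate m_{i+1} = d_i*a_i - m_i, d_{i+1} = (2098 - m_{i+1}^2)/d_i, a_{i+1} = floor((a_0 + m_{i+1})/d_{i+1}):
  m_1 = 1*45 - 0 = 45, d_1 = (2098 - 45^2)/1 = 73/1 = 73, a_1 = floor((45 + 45)/73) = 1.
  m_2 = 73*1 - 45 = 28, d_2 = (2098 - 28^2)/73 = 1314/73 = 18, a_2 = floor((45 + 28)/18) = 4.
  m_3 = 18*4 - 28 = 44, d_3 = (2098 - 44^2)/18 = 162/18 = 9, a_3 = floor((45 + 44)/9) = 9.
  m_4 = 9*9 - 44 = 37, d_4 = (2098 - 37^2)/9 = 729/9 = 81, a_4 = floor((45 + 37)/81) = 1.
  m_5 = 81*1 - 37 = 44, d_5 = (2098 - 44^2)/81 = 162/81 = 2, a_5 = floor((45 + 44)/2) = 44.
  m_6 = 2*44 - 44 = 44, d_6 = (2098 - 44^2)/2 = 162/2 = 81, a_6 = floor((45 + 44)/81) = 1.
  m_7 = 81*1 - 44 = 37, d_7 = (2098 - 37^2)/81 = 729/81 = 9, a_7 = floor((45 + 37)/9) = 9.
  m_8 = 9*9 - 37 = 44, d_8 = (2098 - 44^2)/9 = 162/9 = 18, a_8 = floor((45 + 44)/18) = 4.
  m_9 = 18*4 - 44 = 28, d_9 = (2098 - 28^2)/18 = 1314/18 = 73, a_9 = floor((45 + 28)/73) = 1.
  m_10 = 73*1 - 28 = 45, d_10 = (2098 - 45^2)/73 = 73/73 = 1, a_10 = floor((45 + 45)/1) = 90.
  m_11 = 1*90 - 45 = 45, d_11 = (2098 - 45^2)/1 = 73/1 = 73: (m_11, d_11) = (m_1, d_1) = (45, 73), so from here the quotients repeat a_1, ..., a_10; the period length is 10.
Hence the expansion of sqrt(2098) is a_0 = 45 followed by the repeating block 1, 4, 9, 1, 44, 1, 9, 4, 1, 90 (period 10).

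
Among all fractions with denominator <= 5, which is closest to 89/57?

Expand x = 89/57 as a continued fraction with the Euclidean algorithm:
  89 = 1*57 + 32, so a_0 = 1.
  57 = 1*32 + 25, so a_1 = 1.
  32 = 1*25 + 7, so a_2 = 1.
  25 = 3*7 + 4, so a_3 = 3.
  7 = 1*4 + 3, so a_4 = 1.
  4 = 1*3 + 1, so a_5 = 1.
  3 = 3*1 + 0, so a_6 = 3.
so x = [1; 1, 1, 3, 1, 1, 3].
Convergents (p_i = a_i*p_{i-1} + p_{i-2}, q_i = a_i*q_{i-1} + q_{i-2} with p_{-2}=0, p_{-1}=1, q_{-2}=1, q_{-1}=0), until the denominator exceeds 5:
  i=0: a_0=1, p_0 = 1*1 + 0 = 1, q_0 = 1*0 + 1 = 1.
  i=1: a_1=1, p_1 = 1*1 + 1 = 2, q_1 = 1*1 + 0 = 1.
  i=2: a_2=1, p_2 = 1*2 + 1 = 3, q_2 = 1*1 + 1 = 2.
  i=3: a_3=3, p_3 = 3*3 + 2 = 11, q_3 = 3*2 + 1 = 7.
q_3 = 7 > 5, so the last convergent with denominator <= 5 is p_2/q_2 = 3/2.
The closest fraction with denominator <= 5 is either p_2/q_2 or the intermediate fraction (k*p_2 + p_1)/(k*q_2 + q_1) with the largest k >= 1 whose denominator stays <= 5; these approach x as k grows, and every other convergent or intermediate fraction in range is farther away.
Largest k: floor((5 - q_1)/q_2) = floor((5 - 1)/2) = 2.
That gives (2*3 + 2)/(2*2 + 1) = 8/5.
Compare the errors: |x - 3/2| = |89*2 - 3*57|/(57*2) = 7/114, and |x - 8/5| = |89*5 - 8*57|/(57*5) = 11/285.
Cross-multiplying, 11*114 = 1254 < 1995 = 7*285, so 11/285 is smaller: the intermediate fraction 8/5 is closer to x than 3/2.

8/5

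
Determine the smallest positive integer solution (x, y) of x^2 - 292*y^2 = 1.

(x, y) = (2281249, 133500)

First expand sqrt(292) as a continued fraction. With x_i = (sqrt(292) + m_i)/d_i and (m_0, d_0) = (0, 1): a_0 = floor(sqrt(292)) = 17, since 17^2 = 289 <= 292 < 324 = 18^2.
Iterate m_{i+1} = d_i*a_i - m_i, d_{i+1} = (292 - m_{i+1}^2)/d_i, a_{i+1} = floor((a_0 + m_{i+1})/d_{i+1}):
  m_1 = 1*17 - 0 = 17, d_1 = (292 - 17^2)/1 = 3/1 = 3, a_1 = floor((17 + 17)/3) = 11.
  m_2 = 3*11 - 17 = 16, d_2 = (292 - 16^2)/3 = 36/3 = 12, a_2 = floor((17 + 16)/12) = 2.
  m_3 = 12*2 - 16 = 8, d_3 = (292 - 8^2)/12 = 228/12 = 19, a_3 = floor((17 + 8)/19) = 1.
  m_4 = 19*1 - 8 = 11, d_4 = (292 - 11^2)/19 = 171/19 = 9, a_4 = floor((17 + 11)/9) = 3.
  m_5 = 9*3 - 11 = 16, d_5 = (292 - 16^2)/9 = 36/9 = 4, a_5 = floor((17 + 16)/4) = 8.
  m_6 = 4*8 - 16 = 16, d_6 = (292 - 16^2)/4 = 36/4 = 9, a_6 = floor((17 + 16)/9) = 3.
  m_7 = 9*3 - 16 = 11, d_7 = (292 - 11^2)/9 = 171/9 = 19, a_7 = floor((17 + 11)/19) = 1.
  m_8 = 19*1 - 11 = 8, d_8 = (292 - 8^2)/19 = 228/19 = 12, a_8 = floor((17 + 8)/12) = 2.
  m_9 = 12*2 - 8 = 16, d_9 = (292 - 16^2)/12 = 36/12 = 3, a_9 = floor((17 + 16)/3) = 11.
  m_10 = 3*11 - 16 = 17, d_10 = (292 - 17^2)/3 = 3/3 = 1, a_10 = floor((17 + 17)/1) = 34.
  m_11 = 1*34 - 17 = 17, d_11 = (292 - 17^2)/1 = 3/1 = 3: (m_11, d_11) = (m_1, d_1) = (17, 3), so from here the quotients repeat a_1, ..., a_10; the period length is 10.
So sqrt(292) = [17; (11, 2, 1, 3, 8, 3, 1, 2, 11, 34)] with period length k = 10.
k is even, so the fundamental solution of x^2 - 292y^2 = 1 is (p_{k-1}, q_{k-1}) = (p_9, q_9); compute convergents through index 9.
Convergents (p_i = a_i*p_{i-1} + p_{i-2}, q_i = a_i*q_{i-1} + q_{i-2} with p_{-2}=0, p_{-1}=1, q_{-2}=1, q_{-1}=0):
  i=0: a_0=17, p_0 = 17*1 + 0 = 17, q_0 = 17*0 + 1 = 1.
  i=1: a_1=11, p_1 = 11*17 + 1 = 188, q_1 = 11*1 + 0 = 11.
  i=2: a_2=2, p_2 = 2*188 + 17 = 393, q_2 = 2*11 + 1 = 23.
  i=3: a_3=1, p_3 = 1*393 + 188 = 581, q_3 = 1*23 + 11 = 34.
  i=4: a_4=3, p_4 = 3*581 + 393 = 2136, q_4 = 3*34 + 23 = 125.
  i=5: a_5=8, p_5 = 8*2136 + 581 = 17669, q_5 = 8*125 + 34 = 1034.
  i=6: a_6=3, p_6 = 3*17669 + 2136 = 55143, q_6 = 3*1034 + 125 = 3227.
  i=7: a_7=1, p_7 = 1*55143 + 17669 = 72812, q_7 = 1*3227 + 1034 = 4261.
  i=8: a_8=2, p_8 = 2*72812 + 55143 = 200767, q_8 = 2*4261 + 3227 = 11749.
  i=9: a_9=11, p_9 = 11*200767 + 72812 = 2281249, q_9 = 11*11749 + 4261 = 133500.
Check: 2281249^2 - 292*133500^2 = 5204097000001 - 5204097000000 = 1, so (x, y) = (2281249, 133500) solves the equation, and by the theorem it is the least positive solution.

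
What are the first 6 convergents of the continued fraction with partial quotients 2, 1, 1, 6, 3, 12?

2/1, 3/1, 5/2, 33/13, 104/41, 1281/505

Using the convergent recurrence p_i = a_i*p_{i-1} + p_{i-2}, q_i = a_i*q_{i-1} + q_{i-2} with p_{-2}=0, p_{-1}=1, q_{-2}=1, q_{-1}=0:
  i=0: a_0=2, p_0 = 2*1 + 0 = 2, q_0 = 2*0 + 1 = 1.
  i=1: a_1=1, p_1 = 1*2 + 1 = 3, q_1 = 1*1 + 0 = 1.
  i=2: a_2=1, p_2 = 1*3 + 2 = 5, q_2 = 1*1 + 1 = 2.
  i=3: a_3=6, p_3 = 6*5 + 3 = 33, q_3 = 6*2 + 1 = 13.
  i=4: a_4=3, p_4 = 3*33 + 5 = 104, q_4 = 3*13 + 2 = 41.
  i=5: a_5=12, p_5 = 12*104 + 33 = 1281, q_5 = 12*41 + 13 = 505.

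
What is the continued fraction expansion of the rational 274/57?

Run the Euclidean algorithm on 274 and 57; the successive quotients are the partial quotients a_0, a_1, ... (each step inverts the fractional part left over by the previous one):
  274 = 4*57 + 46, so a_0 = 4.
  57 = 1*46 + 11, so a_1 = 1.
  46 = 4*11 + 2, so a_2 = 4.
  11 = 5*2 + 1, so a_3 = 5.
  2 = 2*1 + 0, so a_4 = 2.
The remainder reaches 0 after 5 divisions, so the expansion has 5 partial quotients, read off in order.

[4; 1, 4, 5, 2]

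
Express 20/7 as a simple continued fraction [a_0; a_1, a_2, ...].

Run the Euclidean algorithm on 20 and 7; the successive quotients are the partial quotients a_0, a_1, ... (each step inverts the fractional part left over by the previous one):
  20 = 2*7 + 6, so a_0 = 2.
  7 = 1*6 + 1, so a_1 = 1.
  6 = 6*1 + 0, so a_2 = 6.
The remainder reaches 0 after 3 divisions, so the expansion has 3 partial quotients, read off in order.

[2; 1, 6]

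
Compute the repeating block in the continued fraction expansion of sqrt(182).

Write x_i = (sqrt(182) + m_i)/d_i with (m_0, d_0) = (0, 1). a_0 = floor(sqrt(182)) = 13, since 13^2 = 169 <= 182 < 196 = 14^2.
Iterate m_{i+1} = d_i*a_i - m_i, d_{i+1} = (182 - m_{i+1}^2)/d_i, a_{i+1} = floor((a_0 + m_{i+1})/d_{i+1}):
  m_1 = 1*13 - 0 = 13, d_1 = (182 - 13^2)/1 = 13/1 = 13, a_1 = floor((13 + 13)/13) = 2.
  m_2 = 13*2 - 13 = 13, d_2 = (182 - 13^2)/13 = 13/13 = 1, a_2 = floor((13 + 13)/1) = 26.
  m_3 = 1*26 - 13 = 13, d_3 = (182 - 13^2)/1 = 13/1 = 13: (m_3, d_3) = (m_1, d_1) = (13, 13), so from here the quotients repeat a_1, a_2; the period length is 2.
Hence the expansion of sqrt(182) is a_0 = 13 followed by the repeating block 2, 26 (period 2).

[13; (2, 26)]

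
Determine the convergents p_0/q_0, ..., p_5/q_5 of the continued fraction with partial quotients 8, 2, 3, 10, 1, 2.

8/1, 17/2, 59/7, 607/72, 666/79, 1939/230

Using the convergent recurrence p_i = a_i*p_{i-1} + p_{i-2}, q_i = a_i*q_{i-1} + q_{i-2} with p_{-2}=0, p_{-1}=1, q_{-2}=1, q_{-1}=0:
  i=0: a_0=8, p_0 = 8*1 + 0 = 8, q_0 = 8*0 + 1 = 1.
  i=1: a_1=2, p_1 = 2*8 + 1 = 17, q_1 = 2*1 + 0 = 2.
  i=2: a_2=3, p_2 = 3*17 + 8 = 59, q_2 = 3*2 + 1 = 7.
  i=3: a_3=10, p_3 = 10*59 + 17 = 607, q_3 = 10*7 + 2 = 72.
  i=4: a_4=1, p_4 = 1*607 + 59 = 666, q_4 = 1*72 + 7 = 79.
  i=5: a_5=2, p_5 = 2*666 + 607 = 1939, q_5 = 2*79 + 72 = 230.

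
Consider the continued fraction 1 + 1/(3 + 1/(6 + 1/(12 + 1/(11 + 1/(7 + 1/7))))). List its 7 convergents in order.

1/1, 4/3, 25/19, 304/231, 3369/2560, 23887/18151, 170578/129617

Using the convergent recurrence p_i = a_i*p_{i-1} + p_{i-2}, q_i = a_i*q_{i-1} + q_{i-2} with p_{-2}=0, p_{-1}=1, q_{-2}=1, q_{-1}=0:
  i=0: a_0=1, p_0 = 1*1 + 0 = 1, q_0 = 1*0 + 1 = 1.
  i=1: a_1=3, p_1 = 3*1 + 1 = 4, q_1 = 3*1 + 0 = 3.
  i=2: a_2=6, p_2 = 6*4 + 1 = 25, q_2 = 6*3 + 1 = 19.
  i=3: a_3=12, p_3 = 12*25 + 4 = 304, q_3 = 12*19 + 3 = 231.
  i=4: a_4=11, p_4 = 11*304 + 25 = 3369, q_4 = 11*231 + 19 = 2560.
  i=5: a_5=7, p_5 = 7*3369 + 304 = 23887, q_5 = 7*2560 + 231 = 18151.
  i=6: a_6=7, p_6 = 7*23887 + 3369 = 170578, q_6 = 7*18151 + 2560 = 129617.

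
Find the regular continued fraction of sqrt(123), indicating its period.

[11; (11, 22)]

Write x_i = (sqrt(123) + m_i)/d_i with (m_0, d_0) = (0, 1). a_0 = floor(sqrt(123)) = 11, since 11^2 = 121 <= 123 < 144 = 12^2.
Iterate m_{i+1} = d_i*a_i - m_i, d_{i+1} = (123 - m_{i+1}^2)/d_i, a_{i+1} = floor((a_0 + m_{i+1})/d_{i+1}):
  m_1 = 1*11 - 0 = 11, d_1 = (123 - 11^2)/1 = 2/1 = 2, a_1 = floor((11 + 11)/2) = 11.
  m_2 = 2*11 - 11 = 11, d_2 = (123 - 11^2)/2 = 2/2 = 1, a_2 = floor((11 + 11)/1) = 22.
  m_3 = 1*22 - 11 = 11, d_3 = (123 - 11^2)/1 = 2/1 = 2: (m_3, d_3) = (m_1, d_1) = (11, 2), so from here the quotients repeat a_1, a_2; the period length is 2.
Hence the expansion of sqrt(123) is a_0 = 11 followed by the repeating block 11, 22 (period 2).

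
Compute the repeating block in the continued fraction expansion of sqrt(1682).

Write x_i = (sqrt(1682) + m_i)/d_i with (m_0, d_0) = (0, 1). a_0 = floor(sqrt(1682)) = 41, since 41^2 = 1681 <= 1682 < 1764 = 42^2.
Iterate m_{i+1} = d_i*a_i - m_i, d_{i+1} = (1682 - m_{i+1}^2)/d_i, a_{i+1} = floor((a_0 + m_{i+1})/d_{i+1}):
  m_1 = 1*41 - 0 = 41, d_1 = (1682 - 41^2)/1 = 1/1 = 1, a_1 = floor((41 + 41)/1) = 82.
  m_2 = 1*82 - 41 = 41, d_2 = (1682 - 41^2)/1 = 1/1 = 1: (m_2, d_2) = (m_1, d_1) = (41, 1), so from here the quotient a_1 repeats; the period length is 1.
Hence the expansion of sqrt(1682) is a_0 = 41 followed by the repeating block 82 (period 1).

[41; (82)]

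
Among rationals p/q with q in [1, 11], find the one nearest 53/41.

9/7

Expand x = 53/41 as a continued fraction with the Euclidean algorithm:
  53 = 1*41 + 12, so a_0 = 1.
  41 = 3*12 + 5, so a_1 = 3.
  12 = 2*5 + 2, so a_2 = 2.
  5 = 2*2 + 1, so a_3 = 2.
  2 = 2*1 + 0, so a_4 = 2.
so x = [1; 3, 2, 2, 2].
Convergents (p_i = a_i*p_{i-1} + p_{i-2}, q_i = a_i*q_{i-1} + q_{i-2} with p_{-2}=0, p_{-1}=1, q_{-2}=1, q_{-1}=0), until the denominator exceeds 11:
  i=0: a_0=1, p_0 = 1*1 + 0 = 1, q_0 = 1*0 + 1 = 1.
  i=1: a_1=3, p_1 = 3*1 + 1 = 4, q_1 = 3*1 + 0 = 3.
  i=2: a_2=2, p_2 = 2*4 + 1 = 9, q_2 = 2*3 + 1 = 7.
  i=3: a_3=2, p_3 = 2*9 + 4 = 22, q_3 = 2*7 + 3 = 17.
q_3 = 17 > 11, so the last convergent with denominator <= 11 is p_2/q_2 = 9/7.
The closest fraction with denominator <= 11 is either p_2/q_2 or the intermediate fraction (k*p_2 + p_1)/(k*q_2 + q_1) with the largest k >= 1 whose denominator stays <= 11; these approach x as k grows, and every other convergent or intermediate fraction in range is farther away.
Largest k: floor((11 - q_1)/q_2) = floor((11 - 3)/7) = 1.
That gives (1*9 + 4)/(1*7 + 3) = 13/10.
Compare the errors: |x - 9/7| = |53*7 - 9*41|/(41*7) = 2/287, and |x - 13/10| = |53*10 - 13*41|/(41*10) = 3/410.
Cross-multiplying, 2*410 = 820 < 861 = 3*287, so 2/287 is smaller: the convergent 9/7 is closer to x than 13/10.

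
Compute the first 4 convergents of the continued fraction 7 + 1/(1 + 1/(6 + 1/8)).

Using the convergent recurrence p_i = a_i*p_{i-1} + p_{i-2}, q_i = a_i*q_{i-1} + q_{i-2} with p_{-2}=0, p_{-1}=1, q_{-2}=1, q_{-1}=0:
  i=0: a_0=7, p_0 = 7*1 + 0 = 7, q_0 = 7*0 + 1 = 1.
  i=1: a_1=1, p_1 = 1*7 + 1 = 8, q_1 = 1*1 + 0 = 1.
  i=2: a_2=6, p_2 = 6*8 + 7 = 55, q_2 = 6*1 + 1 = 7.
  i=3: a_3=8, p_3 = 8*55 + 8 = 448, q_3 = 8*7 + 1 = 57.

7/1, 8/1, 55/7, 448/57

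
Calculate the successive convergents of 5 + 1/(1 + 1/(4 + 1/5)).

Using the convergent recurrence p_i = a_i*p_{i-1} + p_{i-2}, q_i = a_i*q_{i-1} + q_{i-2} with p_{-2}=0, p_{-1}=1, q_{-2}=1, q_{-1}=0:
  i=0: a_0=5, p_0 = 5*1 + 0 = 5, q_0 = 5*0 + 1 = 1.
  i=1: a_1=1, p_1 = 1*5 + 1 = 6, q_1 = 1*1 + 0 = 1.
  i=2: a_2=4, p_2 = 4*6 + 5 = 29, q_2 = 4*1 + 1 = 5.
  i=3: a_3=5, p_3 = 5*29 + 6 = 151, q_3 = 5*5 + 1 = 26.

5/1, 6/1, 29/5, 151/26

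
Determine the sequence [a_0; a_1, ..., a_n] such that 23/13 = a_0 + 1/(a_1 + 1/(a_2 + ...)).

[1; 1, 3, 3]

Run the Euclidean algorithm on 23 and 13; the successive quotients are the partial quotients a_0, a_1, ... (each step inverts the fractional part left over by the previous one):
  23 = 1*13 + 10, so a_0 = 1.
  13 = 1*10 + 3, so a_1 = 1.
  10 = 3*3 + 1, so a_2 = 3.
  3 = 3*1 + 0, so a_3 = 3.
The remainder reaches 0 after 4 divisions, so the expansion has 4 partial quotients, read off in order.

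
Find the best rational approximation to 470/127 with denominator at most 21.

Expand x = 470/127 as a continued fraction with the Euclidean algorithm:
  470 = 3*127 + 89, so a_0 = 3.
  127 = 1*89 + 38, so a_1 = 1.
  89 = 2*38 + 13, so a_2 = 2.
  38 = 2*13 + 12, so a_3 = 2.
  13 = 1*12 + 1, so a_4 = 1.
  12 = 12*1 + 0, so a_5 = 12.
so x = [3; 1, 2, 2, 1, 12].
Convergents (p_i = a_i*p_{i-1} + p_{i-2}, q_i = a_i*q_{i-1} + q_{i-2} with p_{-2}=0, p_{-1}=1, q_{-2}=1, q_{-1}=0), until the denominator exceeds 21:
  i=0: a_0=3, p_0 = 3*1 + 0 = 3, q_0 = 3*0 + 1 = 1.
  i=1: a_1=1, p_1 = 1*3 + 1 = 4, q_1 = 1*1 + 0 = 1.
  i=2: a_2=2, p_2 = 2*4 + 3 = 11, q_2 = 2*1 + 1 = 3.
  i=3: a_3=2, p_3 = 2*11 + 4 = 26, q_3 = 2*3 + 1 = 7.
  i=4: a_4=1, p_4 = 1*26 + 11 = 37, q_4 = 1*7 + 3 = 10.
  i=5: a_5=12, p_5 = 12*37 + 26 = 470, q_5 = 12*10 + 7 = 127.
q_5 = 127 > 21, so the last convergent with denominator <= 21 is p_4/q_4 = 37/10.
The closest fraction with denominator <= 21 is either p_4/q_4 or the intermediate fraction (k*p_4 + p_3)/(k*q_4 + q_3) with the largest k >= 1 whose denominator stays <= 21; these approach x as k grows, and every other convergent or intermediate fraction in range is farther away.
Largest k: floor((21 - q_3)/q_4) = floor((21 - 7)/10) = 1.
That gives (1*37 + 26)/(1*10 + 7) = 63/17.
Compare the errors: |x - 37/10| = |470*10 - 37*127|/(127*10) = 1/1270, and |x - 63/17| = |470*17 - 63*127|/(127*17) = 11/2159.
Cross-multiplying, 1*2159 = 2159 < 13970 = 11*1270, so 1/1270 is smaller: the convergent 37/10 is closer to x than 63/17.

37/10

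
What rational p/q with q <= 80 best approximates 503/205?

Expand x = 503/205 as a continued fraction with the Euclidean algorithm:
  503 = 2*205 + 93, so a_0 = 2.
  205 = 2*93 + 19, so a_1 = 2.
  93 = 4*19 + 17, so a_2 = 4.
  19 = 1*17 + 2, so a_3 = 1.
  17 = 8*2 + 1, so a_4 = 8.
  2 = 2*1 + 0, so a_5 = 2.
so x = [2; 2, 4, 1, 8, 2].
Convergents (p_i = a_i*p_{i-1} + p_{i-2}, q_i = a_i*q_{i-1} + q_{i-2} with p_{-2}=0, p_{-1}=1, q_{-2}=1, q_{-1}=0), until the denominator exceeds 80:
  i=0: a_0=2, p_0 = 2*1 + 0 = 2, q_0 = 2*0 + 1 = 1.
  i=1: a_1=2, p_1 = 2*2 + 1 = 5, q_1 = 2*1 + 0 = 2.
  i=2: a_2=4, p_2 = 4*5 + 2 = 22, q_2 = 4*2 + 1 = 9.
  i=3: a_3=1, p_3 = 1*22 + 5 = 27, q_3 = 1*9 + 2 = 11.
  i=4: a_4=8, p_4 = 8*27 + 22 = 238, q_4 = 8*11 + 9 = 97.
q_4 = 97 > 80, so the last convergent with denominator <= 80 is p_3/q_3 = 27/11.
The closest fraction with denominator <= 80 is either p_3/q_3 or the intermediate fraction (k*p_3 + p_2)/(k*q_3 + q_2) with the largest k >= 1 whose denominator stays <= 80; these approach x as k grows, and every other convergent or intermediate fraction in range is farther away.
Largest k: floor((80 - q_2)/q_3) = floor((80 - 9)/11) = 6.
That gives (6*27 + 22)/(6*11 + 9) = 184/75.
Compare the errors: |x - 27/11| = |503*11 - 27*205|/(205*11) = 2/2255, and |x - 184/75| = |503*75 - 184*205|/(205*75) = 5/15375.
Cross-multiplying, 5*2255 = 11275 < 30750 = 2*15375, so 5/15375 is smaller: the intermediate fraction 184/75 is closer to x than 27/11.

184/75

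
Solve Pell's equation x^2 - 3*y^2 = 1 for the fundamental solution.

First expand sqrt(3) as a continued fraction. With x_i = (sqrt(3) + m_i)/d_i and (m_0, d_0) = (0, 1): a_0 = floor(sqrt(3)) = 1, since 1^2 = 1 <= 3 < 4 = 2^2.
Iterate m_{i+1} = d_i*a_i - m_i, d_{i+1} = (3 - m_{i+1}^2)/d_i, a_{i+1} = floor((a_0 + m_{i+1})/d_{i+1}):
  m_1 = 1*1 - 0 = 1, d_1 = (3 - 1^2)/1 = 2/1 = 2, a_1 = floor((1 + 1)/2) = 1.
  m_2 = 2*1 - 1 = 1, d_2 = (3 - 1^2)/2 = 2/2 = 1, a_2 = floor((1 + 1)/1) = 2.
  m_3 = 1*2 - 1 = 1, d_3 = (3 - 1^2)/1 = 2/1 = 2: (m_3, d_3) = (m_1, d_1) = (1, 2), so from here the quotients repeat a_1, a_2; the period length is 2.
So sqrt(3) = [1; (1, 2)] with period length k = 2.
k is even, so the fundamental solution of x^2 - 3y^2 = 1 is (p_{k-1}, q_{k-1}) = (p_1, q_1); compute convergents through index 1.
Convergents (p_i = a_i*p_{i-1} + p_{i-2}, q_i = a_i*q_{i-1} + q_{i-2} with p_{-2}=0, p_{-1}=1, q_{-2}=1, q_{-1}=0):
  i=0: a_0=1, p_0 = 1*1 + 0 = 1, q_0 = 1*0 + 1 = 1.
  i=1: a_1=1, p_1 = 1*1 + 1 = 2, q_1 = 1*1 + 0 = 1.
Check: 2^2 - 3*1^2 = 4 - 3 = 1, so (x, y) = (2, 1) solves the equation, and by the theorem it is the least positive solution.

(x, y) = (2, 1)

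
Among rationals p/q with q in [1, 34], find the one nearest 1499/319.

47/10

Expand x = 1499/319 as a continued fraction with the Euclidean algorithm:
  1499 = 4*319 + 223, so a_0 = 4.
  319 = 1*223 + 96, so a_1 = 1.
  223 = 2*96 + 31, so a_2 = 2.
  96 = 3*31 + 3, so a_3 = 3.
  31 = 10*3 + 1, so a_4 = 10.
  3 = 3*1 + 0, so a_5 = 3.
so x = [4; 1, 2, 3, 10, 3].
Convergents (p_i = a_i*p_{i-1} + p_{i-2}, q_i = a_i*q_{i-1} + q_{i-2} with p_{-2}=0, p_{-1}=1, q_{-2}=1, q_{-1}=0), until the denominator exceeds 34:
  i=0: a_0=4, p_0 = 4*1 + 0 = 4, q_0 = 4*0 + 1 = 1.
  i=1: a_1=1, p_1 = 1*4 + 1 = 5, q_1 = 1*1 + 0 = 1.
  i=2: a_2=2, p_2 = 2*5 + 4 = 14, q_2 = 2*1 + 1 = 3.
  i=3: a_3=3, p_3 = 3*14 + 5 = 47, q_3 = 3*3 + 1 = 10.
  i=4: a_4=10, p_4 = 10*47 + 14 = 484, q_4 = 10*10 + 3 = 103.
q_4 = 103 > 34, so the last convergent with denominator <= 34 is p_3/q_3 = 47/10.
The closest fraction with denominator <= 34 is either p_3/q_3 or the intermediate fraction (k*p_3 + p_2)/(k*q_3 + q_2) with the largest k >= 1 whose denominator stays <= 34; these approach x as k grows, and every other convergent or intermediate fraction in range is farther away.
Largest k: floor((34 - q_2)/q_3) = floor((34 - 3)/10) = 3.
That gives (3*47 + 14)/(3*10 + 3) = 155/33.
Compare the errors: |x - 47/10| = |1499*10 - 47*319|/(319*10) = 3/3190, and |x - 155/33| = |1499*33 - 155*319|/(319*33) = 22/10527.
Cross-multiplying, 3*10527 = 31581 < 70180 = 22*3190, so 3/3190 is smaller: the convergent 47/10 is closer to x than 155/33.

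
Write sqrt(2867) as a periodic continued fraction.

Write x_i = (sqrt(2867) + m_i)/d_i with (m_0, d_0) = (0, 1). a_0 = floor(sqrt(2867)) = 53, since 53^2 = 2809 <= 2867 < 2916 = 54^2.
Iterate m_{i+1} = d_i*a_i - m_i, d_{i+1} = (2867 - m_{i+1}^2)/d_i, a_{i+1} = floor((a_0 + m_{i+1})/d_{i+1}):
  m_1 = 1*53 - 0 = 53, d_1 = (2867 - 53^2)/1 = 58/1 = 58, a_1 = floor((53 + 53)/58) = 1.
  m_2 = 58*1 - 53 = 5, d_2 = (2867 - 5^2)/58 = 2842/58 = 49, a_2 = floor((53 + 5)/49) = 1.
  m_3 = 49*1 - 5 = 44, d_3 = (2867 - 44^2)/49 = 931/49 = 19, a_3 = floor((53 + 44)/19) = 5.
  m_4 = 19*5 - 44 = 51, d_4 = (2867 - 51^2)/19 = 266/19 = 14, a_4 = floor((53 + 51)/14) = 7.
  m_5 = 14*7 - 51 = 47, d_5 = (2867 - 47^2)/14 = 658/14 = 47, a_5 = floor((53 + 47)/47) = 2.
  m_6 = 47*2 - 47 = 47, d_6 = (2867 - 47^2)/47 = 658/47 = 14, a_6 = floor((53 + 47)/14) = 7.
  m_7 = 14*7 - 47 = 51, d_7 = (2867 - 51^2)/14 = 266/14 = 19, a_7 = floor((53 + 51)/19) = 5.
  m_8 = 19*5 - 51 = 44, d_8 = (2867 - 44^2)/19 = 931/19 = 49, a_8 = floor((53 + 44)/49) = 1.
  m_9 = 49*1 - 44 = 5, d_9 = (2867 - 5^2)/49 = 2842/49 = 58, a_9 = floor((53 + 5)/58) = 1.
  m_10 = 58*1 - 5 = 53, d_10 = (2867 - 53^2)/58 = 58/58 = 1, a_10 = floor((53 + 53)/1) = 106.
  m_11 = 1*106 - 53 = 53, d_11 = (2867 - 53^2)/1 = 58/1 = 58: (m_11, d_11) = (m_1, d_1) = (53, 58), so from here the quotients repeat a_1, ..., a_10; the period length is 10.
Hence the expansion of sqrt(2867) is a_0 = 53 followed by the repeating block 1, 1, 5, 7, 2, 7, 5, 1, 1, 106 (period 10).

[53; (1, 1, 5, 7, 2, 7, 5, 1, 1, 106)]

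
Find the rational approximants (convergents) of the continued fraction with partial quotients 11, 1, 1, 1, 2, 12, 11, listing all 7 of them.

Using the convergent recurrence p_i = a_i*p_{i-1} + p_{i-2}, q_i = a_i*q_{i-1} + q_{i-2} with p_{-2}=0, p_{-1}=1, q_{-2}=1, q_{-1}=0:
  i=0: a_0=11, p_0 = 11*1 + 0 = 11, q_0 = 11*0 + 1 = 1.
  i=1: a_1=1, p_1 = 1*11 + 1 = 12, q_1 = 1*1 + 0 = 1.
  i=2: a_2=1, p_2 = 1*12 + 11 = 23, q_2 = 1*1 + 1 = 2.
  i=3: a_3=1, p_3 = 1*23 + 12 = 35, q_3 = 1*2 + 1 = 3.
  i=4: a_4=2, p_4 = 2*35 + 23 = 93, q_4 = 2*3 + 2 = 8.
  i=5: a_5=12, p_5 = 12*93 + 35 = 1151, q_5 = 12*8 + 3 = 99.
  i=6: a_6=11, p_6 = 11*1151 + 93 = 12754, q_6 = 11*99 + 8 = 1097.

11/1, 12/1, 23/2, 35/3, 93/8, 1151/99, 12754/1097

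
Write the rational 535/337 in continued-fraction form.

[1; 1, 1, 2, 2, 1, 4, 4]

Run the Euclidean algorithm on 535 and 337; the successive quotients are the partial quotients a_0, a_1, ... (each step inverts the fractional part left over by the previous one):
  535 = 1*337 + 198, so a_0 = 1.
  337 = 1*198 + 139, so a_1 = 1.
  198 = 1*139 + 59, so a_2 = 1.
  139 = 2*59 + 21, so a_3 = 2.
  59 = 2*21 + 17, so a_4 = 2.
  21 = 1*17 + 4, so a_5 = 1.
  17 = 4*4 + 1, so a_6 = 4.
  4 = 4*1 + 0, so a_7 = 4.
The remainder reaches 0 after 8 divisions, so the expansion has 8 partial quotients, read off in order.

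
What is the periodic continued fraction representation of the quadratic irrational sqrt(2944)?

Write x_i = (sqrt(2944) + m_i)/d_i with (m_0, d_0) = (0, 1). a_0 = floor(sqrt(2944)) = 54, since 54^2 = 2916 <= 2944 < 3025 = 55^2.
Iterate m_{i+1} = d_i*a_i - m_i, d_{i+1} = (2944 - m_{i+1}^2)/d_i, a_{i+1} = floor((a_0 + m_{i+1})/d_{i+1}):
  m_1 = 1*54 - 0 = 54, d_1 = (2944 - 54^2)/1 = 28/1 = 28, a_1 = floor((54 + 54)/28) = 3.
  m_2 = 28*3 - 54 = 30, d_2 = (2944 - 30^2)/28 = 2044/28 = 73, a_2 = floor((54 + 30)/73) = 1.
  m_3 = 73*1 - 30 = 43, d_3 = (2944 - 43^2)/73 = 1095/73 = 15, a_3 = floor((54 + 43)/15) = 6.
  m_4 = 15*6 - 43 = 47, d_4 = (2944 - 47^2)/15 = 735/15 = 49, a_4 = floor((54 + 47)/49) = 2.
  m_5 = 49*2 - 47 = 51, d_5 = (2944 - 51^2)/49 = 343/49 = 7, a_5 = floor((54 + 51)/7) = 15.
  m_6 = 7*15 - 51 = 54, d_6 = (2944 - 54^2)/7 = 28/7 = 4, a_6 = floor((54 + 54)/4) = 27.
  m_7 = 4*27 - 54 = 54, d_7 = (2944 - 54^2)/4 = 28/4 = 7, a_7 = floor((54 + 54)/7) = 15.
  m_8 = 7*15 - 54 = 51, d_8 = (2944 - 51^2)/7 = 343/7 = 49, a_8 = floor((54 + 51)/49) = 2.
  m_9 = 49*2 - 51 = 47, d_9 = (2944 - 47^2)/49 = 735/49 = 15, a_9 = floor((54 + 47)/15) = 6.
  m_10 = 15*6 - 47 = 43, d_10 = (2944 - 43^2)/15 = 1095/15 = 73, a_10 = floor((54 + 43)/73) = 1.
  m_11 = 73*1 - 43 = 30, d_11 = (2944 - 30^2)/73 = 2044/73 = 28, a_11 = floor((54 + 30)/28) = 3.
  m_12 = 28*3 - 30 = 54, d_12 = (2944 - 54^2)/28 = 28/28 = 1, a_12 = floor((54 + 54)/1) = 108.
  m_13 = 1*108 - 54 = 54, d_13 = (2944 - 54^2)/1 = 28/1 = 28: (m_13, d_13) = (m_1, d_1) = (54, 28), so from here the quotients repeat a_1, ..., a_12; the period length is 12.
Hence the expansion of sqrt(2944) is a_0 = 54 followed by the repeating block 3, 1, 6, 2, 15, 27, 15, 2, 6, 1, 3, 108 (period 12).

[54; (3, 1, 6, 2, 15, 27, 15, 2, 6, 1, 3, 108)]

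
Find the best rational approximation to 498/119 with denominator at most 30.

113/27

Expand x = 498/119 as a continued fraction with the Euclidean algorithm:
  498 = 4*119 + 22, so a_0 = 4.
  119 = 5*22 + 9, so a_1 = 5.
  22 = 2*9 + 4, so a_2 = 2.
  9 = 2*4 + 1, so a_3 = 2.
  4 = 4*1 + 0, so a_4 = 4.
so x = [4; 5, 2, 2, 4].
Convergents (p_i = a_i*p_{i-1} + p_{i-2}, q_i = a_i*q_{i-1} + q_{i-2} with p_{-2}=0, p_{-1}=1, q_{-2}=1, q_{-1}=0), until the denominator exceeds 30:
  i=0: a_0=4, p_0 = 4*1 + 0 = 4, q_0 = 4*0 + 1 = 1.
  i=1: a_1=5, p_1 = 5*4 + 1 = 21, q_1 = 5*1 + 0 = 5.
  i=2: a_2=2, p_2 = 2*21 + 4 = 46, q_2 = 2*5 + 1 = 11.
  i=3: a_3=2, p_3 = 2*46 + 21 = 113, q_3 = 2*11 + 5 = 27.
  i=4: a_4=4, p_4 = 4*113 + 46 = 498, q_4 = 4*27 + 11 = 119.
q_4 = 119 > 30, so the last convergent with denominator <= 30 is p_3/q_3 = 113/27.
The closest fraction with denominator <= 30 is either p_3/q_3 or the intermediate fraction (k*p_3 + p_2)/(k*q_3 + q_2) with the largest k >= 1 whose denominator stays <= 30; these approach x as k grows, and every other convergent or intermediate fraction in range is farther away.
Largest k: floor((30 - q_2)/q_3) = floor((30 - 11)/27) = 0.
Since k = 0, no intermediate fraction beyond p_3/q_3 has denominator <= 30, so the convergent 113/27 is the closest (its error is |498*27 - 113*119|/(119*27) = 1/3213).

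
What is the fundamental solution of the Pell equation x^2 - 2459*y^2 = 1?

First expand sqrt(2459) as a continued fraction. With x_i = (sqrt(2459) + m_i)/d_i and (m_0, d_0) = (0, 1): a_0 = floor(sqrt(2459)) = 49, since 49^2 = 2401 <= 2459 < 2500 = 50^2.
Iterate m_{i+1} = d_i*a_i - m_i, d_{i+1} = (2459 - m_{i+1}^2)/d_i, a_{i+1} = floor((a_0 + m_{i+1})/d_{i+1}):
  m_1 = 1*49 - 0 = 49, d_1 = (2459 - 49^2)/1 = 58/1 = 58, a_1 = floor((49 + 49)/58) = 1.
  m_2 = 58*1 - 49 = 9, d_2 = (2459 - 9^2)/58 = 2378/58 = 41, a_2 = floor((49 + 9)/41) = 1.
  m_3 = 41*1 - 9 = 32, d_3 = (2459 - 32^2)/41 = 1435/41 = 35, a_3 = floor((49 + 32)/35) = 2.
  m_4 = 35*2 - 32 = 38, d_4 = (2459 - 38^2)/35 = 1015/35 = 29, a_4 = floor((49 + 38)/29) = 3.
  m_5 = 29*3 - 38 = 49, d_5 = (2459 - 49^2)/29 = 58/29 = 2, a_5 = floor((49 + 49)/2) = 49.
  m_6 = 2*49 - 49 = 49, d_6 = (2459 - 49^2)/2 = 58/2 = 29, a_6 = floor((49 + 49)/29) = 3.
  m_7 = 29*3 - 49 = 38, d_7 = (2459 - 38^2)/29 = 1015/29 = 35, a_7 = floor((49 + 38)/35) = 2.
  m_8 = 35*2 - 38 = 32, d_8 = (2459 - 32^2)/35 = 1435/35 = 41, a_8 = floor((49 + 32)/41) = 1.
  m_9 = 41*1 - 32 = 9, d_9 = (2459 - 9^2)/41 = 2378/41 = 58, a_9 = floor((49 + 9)/58) = 1.
  m_10 = 58*1 - 9 = 49, d_10 = (2459 - 49^2)/58 = 58/58 = 1, a_10 = floor((49 + 49)/1) = 98.
  m_11 = 1*98 - 49 = 49, d_11 = (2459 - 49^2)/1 = 58/1 = 58: (m_11, d_11) = (m_1, d_1) = (49, 58), so from here the quotients repeat a_1, ..., a_10; the period length is 10.
So sqrt(2459) = [49; (1, 1, 2, 3, 49, 3, 2, 1, 1, 98)] with period length k = 10.
k is even, so the fundamental solution of x^2 - 2459y^2 = 1 is (p_{k-1}, q_{k-1}) = (p_9, q_9); compute convergents through index 9.
Convergents (p_i = a_i*p_{i-1} + p_{i-2}, q_i = a_i*q_{i-1} + q_{i-2} with p_{-2}=0, p_{-1}=1, q_{-2}=1, q_{-1}=0):
  i=0: a_0=49, p_0 = 49*1 + 0 = 49, q_0 = 49*0 + 1 = 1.
  i=1: a_1=1, p_1 = 1*49 + 1 = 50, q_1 = 1*1 + 0 = 1.
  i=2: a_2=1, p_2 = 1*50 + 49 = 99, q_2 = 1*1 + 1 = 2.
  i=3: a_3=2, p_3 = 2*99 + 50 = 248, q_3 = 2*2 + 1 = 5.
  i=4: a_4=3, p_4 = 3*248 + 99 = 843, q_4 = 3*5 + 2 = 17.
  i=5: a_5=49, p_5 = 49*843 + 248 = 41555, q_5 = 49*17 + 5 = 838.
  i=6: a_6=3, p_6 = 3*41555 + 843 = 125508, q_6 = 3*838 + 17 = 2531.
  i=7: a_7=2, p_7 = 2*125508 + 41555 = 292571, q_7 = 2*2531 + 838 = 5900.
  i=8: a_8=1, p_8 = 1*292571 + 125508 = 418079, q_8 = 1*5900 + 2531 = 8431.
  i=9: a_9=1, p_9 = 1*418079 + 292571 = 710650, q_9 = 1*8431 + 5900 = 14331.
Check: 710650^2 - 2459*14331^2 = 505023422500 - 505023422499 = 1, so (x, y) = (710650, 14331) solves the equation, and by the theorem it is the least positive solution.

(x, y) = (710650, 14331)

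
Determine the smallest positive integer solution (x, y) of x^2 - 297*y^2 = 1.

First expand sqrt(297) as a continued fraction. With x_i = (sqrt(297) + m_i)/d_i and (m_0, d_0) = (0, 1): a_0 = floor(sqrt(297)) = 17, since 17^2 = 289 <= 297 < 324 = 18^2.
Iterate m_{i+1} = d_i*a_i - m_i, d_{i+1} = (297 - m_{i+1}^2)/d_i, a_{i+1} = floor((a_0 + m_{i+1})/d_{i+1}):
  m_1 = 1*17 - 0 = 17, d_1 = (297 - 17^2)/1 = 8/1 = 8, a_1 = floor((17 + 17)/8) = 4.
  m_2 = 8*4 - 17 = 15, d_2 = (297 - 15^2)/8 = 72/8 = 9, a_2 = floor((17 + 15)/9) = 3.
  m_3 = 9*3 - 15 = 12, d_3 = (297 - 12^2)/9 = 153/9 = 17, a_3 = floor((17 + 12)/17) = 1.
  m_4 = 17*1 - 12 = 5, d_4 = (297 - 5^2)/17 = 272/17 = 16, a_4 = floor((17 + 5)/16) = 1.
  m_5 = 16*1 - 5 = 11, d_5 = (297 - 11^2)/16 = 176/16 = 11, a_5 = floor((17 + 11)/11) = 2.
  m_6 = 11*2 - 11 = 11, d_6 = (297 - 11^2)/11 = 176/11 = 16, a_6 = floor((17 + 11)/16) = 1.
  m_7 = 16*1 - 11 = 5, d_7 = (297 - 5^2)/16 = 272/16 = 17, a_7 = floor((17 + 5)/17) = 1.
  m_8 = 17*1 - 5 = 12, d_8 = (297 - 12^2)/17 = 153/17 = 9, a_8 = floor((17 + 12)/9) = 3.
  m_9 = 9*3 - 12 = 15, d_9 = (297 - 15^2)/9 = 72/9 = 8, a_9 = floor((17 + 15)/8) = 4.
  m_10 = 8*4 - 15 = 17, d_10 = (297 - 17^2)/8 = 8/8 = 1, a_10 = floor((17 + 17)/1) = 34.
  m_11 = 1*34 - 17 = 17, d_11 = (297 - 17^2)/1 = 8/1 = 8: (m_11, d_11) = (m_1, d_1) = (17, 8), so from here the quotients repeat a_1, ..., a_10; the period length is 10.
So sqrt(297) = [17; (4, 3, 1, 1, 2, 1, 1, 3, 4, 34)] with period length k = 10.
k is even, so the fundamental solution of x^2 - 297y^2 = 1 is (p_{k-1}, q_{k-1}) = (p_9, q_9); compute convergents through index 9.
Convergents (p_i = a_i*p_{i-1} + p_{i-2}, q_i = a_i*q_{i-1} + q_{i-2} with p_{-2}=0, p_{-1}=1, q_{-2}=1, q_{-1}=0):
  i=0: a_0=17, p_0 = 17*1 + 0 = 17, q_0 = 17*0 + 1 = 1.
  i=1: a_1=4, p_1 = 4*17 + 1 = 69, q_1 = 4*1 + 0 = 4.
  i=2: a_2=3, p_2 = 3*69 + 17 = 224, q_2 = 3*4 + 1 = 13.
  i=3: a_3=1, p_3 = 1*224 + 69 = 293, q_3 = 1*13 + 4 = 17.
  i=4: a_4=1, p_4 = 1*293 + 224 = 517, q_4 = 1*17 + 13 = 30.
  i=5: a_5=2, p_5 = 2*517 + 293 = 1327, q_5 = 2*30 + 17 = 77.
  i=6: a_6=1, p_6 = 1*1327 + 517 = 1844, q_6 = 1*77 + 30 = 107.
  i=7: a_7=1, p_7 = 1*1844 + 1327 = 3171, q_7 = 1*107 + 77 = 184.
  i=8: a_8=3, p_8 = 3*3171 + 1844 = 11357, q_8 = 3*184 + 107 = 659.
  i=9: a_9=4, p_9 = 4*11357 + 3171 = 48599, q_9 = 4*659 + 184 = 2820.
Check: 48599^2 - 297*2820^2 = 2361862801 - 2361862800 = 1, so (x, y) = (48599, 2820) solves the equation, and by the theorem it is the least positive solution.

(x, y) = (48599, 2820)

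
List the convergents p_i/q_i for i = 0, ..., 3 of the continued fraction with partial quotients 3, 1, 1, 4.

Using the convergent recurrence p_i = a_i*p_{i-1} + p_{i-2}, q_i = a_i*q_{i-1} + q_{i-2} with p_{-2}=0, p_{-1}=1, q_{-2}=1, q_{-1}=0:
  i=0: a_0=3, p_0 = 3*1 + 0 = 3, q_0 = 3*0 + 1 = 1.
  i=1: a_1=1, p_1 = 1*3 + 1 = 4, q_1 = 1*1 + 0 = 1.
  i=2: a_2=1, p_2 = 1*4 + 3 = 7, q_2 = 1*1 + 1 = 2.
  i=3: a_3=4, p_3 = 4*7 + 4 = 32, q_3 = 4*2 + 1 = 9.

3/1, 4/1, 7/2, 32/9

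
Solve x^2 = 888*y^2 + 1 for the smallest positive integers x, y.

(x, y) = (149, 5)

First expand sqrt(888) as a continued fraction. With x_i = (sqrt(888) + m_i)/d_i and (m_0, d_0) = (0, 1): a_0 = floor(sqrt(888)) = 29, since 29^2 = 841 <= 888 < 900 = 30^2.
Iterate m_{i+1} = d_i*a_i - m_i, d_{i+1} = (888 - m_{i+1}^2)/d_i, a_{i+1} = floor((a_0 + m_{i+1})/d_{i+1}):
  m_1 = 1*29 - 0 = 29, d_1 = (888 - 29^2)/1 = 47/1 = 47, a_1 = floor((29 + 29)/47) = 1.
  m_2 = 47*1 - 29 = 18, d_2 = (888 - 18^2)/47 = 564/47 = 12, a_2 = floor((29 + 18)/12) = 3.
  m_3 = 12*3 - 18 = 18, d_3 = (888 - 18^2)/12 = 564/12 = 47, a_3 = floor((29 + 18)/47) = 1.
  m_4 = 47*1 - 18 = 29, d_4 = (888 - 29^2)/47 = 47/47 = 1, a_4 = floor((29 + 29)/1) = 58.
  m_5 = 1*58 - 29 = 29, d_5 = (888 - 29^2)/1 = 47/1 = 47: (m_5, d_5) = (m_1, d_1) = (29, 47), so from here the quotients repeat a_1, ..., a_4; the period length is 4.
So sqrt(888) = [29; (1, 3, 1, 58)] with period length k = 4.
k is even, so the fundamental solution of x^2 - 888y^2 = 1 is (p_{k-1}, q_{k-1}) = (p_3, q_3); compute convergents through index 3.
Convergents (p_i = a_i*p_{i-1} + p_{i-2}, q_i = a_i*q_{i-1} + q_{i-2} with p_{-2}=0, p_{-1}=1, q_{-2}=1, q_{-1}=0):
  i=0: a_0=29, p_0 = 29*1 + 0 = 29, q_0 = 29*0 + 1 = 1.
  i=1: a_1=1, p_1 = 1*29 + 1 = 30, q_1 = 1*1 + 0 = 1.
  i=2: a_2=3, p_2 = 3*30 + 29 = 119, q_2 = 3*1 + 1 = 4.
  i=3: a_3=1, p_3 = 1*119 + 30 = 149, q_3 = 1*4 + 1 = 5.
Check: 149^2 - 888*5^2 = 22201 - 22200 = 1, so (x, y) = (149, 5) solves the equation, and by the theorem it is the least positive solution.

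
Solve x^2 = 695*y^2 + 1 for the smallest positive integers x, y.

First expand sqrt(695) as a continued fraction. With x_i = (sqrt(695) + m_i)/d_i and (m_0, d_0) = (0, 1): a_0 = floor(sqrt(695)) = 26, since 26^2 = 676 <= 695 < 729 = 27^2.
Iterate m_{i+1} = d_i*a_i - m_i, d_{i+1} = (695 - m_{i+1}^2)/d_i, a_{i+1} = floor((a_0 + m_{i+1})/d_{i+1}):
  m_1 = 1*26 - 0 = 26, d_1 = (695 - 26^2)/1 = 19/1 = 19, a_1 = floor((26 + 26)/19) = 2.
  m_2 = 19*2 - 26 = 12, d_2 = (695 - 12^2)/19 = 551/19 = 29, a_2 = floor((26 + 12)/29) = 1.
  m_3 = 29*1 - 12 = 17, d_3 = (695 - 17^2)/29 = 406/29 = 14, a_3 = floor((26 + 17)/14) = 3.
  m_4 = 14*3 - 17 = 25, d_4 = (695 - 25^2)/14 = 70/14 = 5, a_4 = floor((26 + 25)/5) = 10.
  m_5 = 5*10 - 25 = 25, d_5 = (695 - 25^2)/5 = 70/5 = 14, a_5 = floor((26 + 25)/14) = 3.
  m_6 = 14*3 - 25 = 17, d_6 = (695 - 17^2)/14 = 406/14 = 29, a_6 = floor((26 + 17)/29) = 1.
  m_7 = 29*1 - 17 = 12, d_7 = (695 - 12^2)/29 = 551/29 = 19, a_7 = floor((26 + 12)/19) = 2.
  m_8 = 19*2 - 12 = 26, d_8 = (695 - 26^2)/19 = 19/19 = 1, a_8 = floor((26 + 26)/1) = 52.
  m_9 = 1*52 - 26 = 26, d_9 = (695 - 26^2)/1 = 19/1 = 19: (m_9, d_9) = (m_1, d_1) = (26, 19), so from here the quotients repeat a_1, ..., a_8; the period length is 8.
So sqrt(695) = [26; (2, 1, 3, 10, 3, 1, 2, 52)] with period length k = 8.
k is even, so the fundamental solution of x^2 - 695y^2 = 1 is (p_{k-1}, q_{k-1}) = (p_7, q_7); compute convergents through index 7.
Convergents (p_i = a_i*p_{i-1} + p_{i-2}, q_i = a_i*q_{i-1} + q_{i-2} with p_{-2}=0, p_{-1}=1, q_{-2}=1, q_{-1}=0):
  i=0: a_0=26, p_0 = 26*1 + 0 = 26, q_0 = 26*0 + 1 = 1.
  i=1: a_1=2, p_1 = 2*26 + 1 = 53, q_1 = 2*1 + 0 = 2.
  i=2: a_2=1, p_2 = 1*53 + 26 = 79, q_2 = 1*2 + 1 = 3.
  i=3: a_3=3, p_3 = 3*79 + 53 = 290, q_3 = 3*3 + 2 = 11.
  i=4: a_4=10, p_4 = 10*290 + 79 = 2979, q_4 = 10*11 + 3 = 113.
  i=5: a_5=3, p_5 = 3*2979 + 290 = 9227, q_5 = 3*113 + 11 = 350.
  i=6: a_6=1, p_6 = 1*9227 + 2979 = 12206, q_6 = 1*350 + 113 = 463.
  i=7: a_7=2, p_7 = 2*12206 + 9227 = 33639, q_7 = 2*463 + 350 = 1276.
Check: 33639^2 - 695*1276^2 = 1131582321 - 1131582320 = 1, so (x, y) = (33639, 1276) solves the equation, and by the theorem it is the least positive solution.

(x, y) = (33639, 1276)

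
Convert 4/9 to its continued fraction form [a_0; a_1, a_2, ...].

[0; 2, 4]

Run the Euclidean algorithm on 4 and 9; the successive quotients are the partial quotients a_0, a_1, ... (each step inverts the fractional part left over by the previous one):
  4 = 0*9 + 4, so a_0 = 0.
  9 = 2*4 + 1, so a_1 = 2.
  4 = 4*1 + 0, so a_2 = 4.
The remainder reaches 0 after 3 divisions, so the expansion has 3 partial quotients, read off in order.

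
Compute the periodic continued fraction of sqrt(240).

Write x_i = (sqrt(240) + m_i)/d_i with (m_0, d_0) = (0, 1). a_0 = floor(sqrt(240)) = 15, since 15^2 = 225 <= 240 < 256 = 16^2.
Iterate m_{i+1} = d_i*a_i - m_i, d_{i+1} = (240 - m_{i+1}^2)/d_i, a_{i+1} = floor((a_0 + m_{i+1})/d_{i+1}):
  m_1 = 1*15 - 0 = 15, d_1 = (240 - 15^2)/1 = 15/1 = 15, a_1 = floor((15 + 15)/15) = 2.
  m_2 = 15*2 - 15 = 15, d_2 = (240 - 15^2)/15 = 15/15 = 1, a_2 = floor((15 + 15)/1) = 30.
  m_3 = 1*30 - 15 = 15, d_3 = (240 - 15^2)/1 = 15/1 = 15: (m_3, d_3) = (m_1, d_1) = (15, 15), so from here the quotients repeat a_1, a_2; the period length is 2.
Hence the expansion of sqrt(240) is a_0 = 15 followed by the repeating block 2, 30 (period 2).

[15; (2, 30)]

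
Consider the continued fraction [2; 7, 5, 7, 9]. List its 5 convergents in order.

2/1, 15/7, 77/36, 554/259, 5063/2367

Using the convergent recurrence p_i = a_i*p_{i-1} + p_{i-2}, q_i = a_i*q_{i-1} + q_{i-2} with p_{-2}=0, p_{-1}=1, q_{-2}=1, q_{-1}=0:
  i=0: a_0=2, p_0 = 2*1 + 0 = 2, q_0 = 2*0 + 1 = 1.
  i=1: a_1=7, p_1 = 7*2 + 1 = 15, q_1 = 7*1 + 0 = 7.
  i=2: a_2=5, p_2 = 5*15 + 2 = 77, q_2 = 5*7 + 1 = 36.
  i=3: a_3=7, p_3 = 7*77 + 15 = 554, q_3 = 7*36 + 7 = 259.
  i=4: a_4=9, p_4 = 9*554 + 77 = 5063, q_4 = 9*259 + 36 = 2367.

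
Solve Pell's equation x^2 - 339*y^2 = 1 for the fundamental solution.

(x, y) = (97970, 5321)

First expand sqrt(339) as a continued fraction. With x_i = (sqrt(339) + m_i)/d_i and (m_0, d_0) = (0, 1): a_0 = floor(sqrt(339)) = 18, since 18^2 = 324 <= 339 < 361 = 19^2.
Iterate m_{i+1} = d_i*a_i - m_i, d_{i+1} = (339 - m_{i+1}^2)/d_i, a_{i+1} = floor((a_0 + m_{i+1})/d_{i+1}):
  m_1 = 1*18 - 0 = 18, d_1 = (339 - 18^2)/1 = 15/1 = 15, a_1 = floor((18 + 18)/15) = 2.
  m_2 = 15*2 - 18 = 12, d_2 = (339 - 12^2)/15 = 195/15 = 13, a_2 = floor((18 + 12)/13) = 2.
  m_3 = 13*2 - 12 = 14, d_3 = (339 - 14^2)/13 = 143/13 = 11, a_3 = floor((18 + 14)/11) = 2.
  m_4 = 11*2 - 14 = 8, d_4 = (339 - 8^2)/11 = 275/11 = 25, a_4 = floor((18 + 8)/25) = 1.
  m_5 = 25*1 - 8 = 17, d_5 = (339 - 17^2)/25 = 50/25 = 2, a_5 = floor((18 + 17)/2) = 17.
  m_6 = 2*17 - 17 = 17, d_6 = (339 - 17^2)/2 = 50/2 = 25, a_6 = floor((18 + 17)/25) = 1.
  m_7 = 25*1 - 17 = 8, d_7 = (339 - 8^2)/25 = 275/25 = 11, a_7 = floor((18 + 8)/11) = 2.
  m_8 = 11*2 - 8 = 14, d_8 = (339 - 14^2)/11 = 143/11 = 13, a_8 = floor((18 + 14)/13) = 2.
  m_9 = 13*2 - 14 = 12, d_9 = (339 - 12^2)/13 = 195/13 = 15, a_9 = floor((18 + 12)/15) = 2.
  m_10 = 15*2 - 12 = 18, d_10 = (339 - 18^2)/15 = 15/15 = 1, a_10 = floor((18 + 18)/1) = 36.
  m_11 = 1*36 - 18 = 18, d_11 = (339 - 18^2)/1 = 15/1 = 15: (m_11, d_11) = (m_1, d_1) = (18, 15), so from here the quotients repeat a_1, ..., a_10; the period length is 10.
So sqrt(339) = [18; (2, 2, 2, 1, 17, 1, 2, 2, 2, 36)] with period length k = 10.
k is even, so the fundamental solution of x^2 - 339y^2 = 1 is (p_{k-1}, q_{k-1}) = (p_9, q_9); compute convergents through index 9.
Convergents (p_i = a_i*p_{i-1} + p_{i-2}, q_i = a_i*q_{i-1} + q_{i-2} with p_{-2}=0, p_{-1}=1, q_{-2}=1, q_{-1}=0):
  i=0: a_0=18, p_0 = 18*1 + 0 = 18, q_0 = 18*0 + 1 = 1.
  i=1: a_1=2, p_1 = 2*18 + 1 = 37, q_1 = 2*1 + 0 = 2.
  i=2: a_2=2, p_2 = 2*37 + 18 = 92, q_2 = 2*2 + 1 = 5.
  i=3: a_3=2, p_3 = 2*92 + 37 = 221, q_3 = 2*5 + 2 = 12.
  i=4: a_4=1, p_4 = 1*221 + 92 = 313, q_4 = 1*12 + 5 = 17.
  i=5: a_5=17, p_5 = 17*313 + 221 = 5542, q_5 = 17*17 + 12 = 301.
  i=6: a_6=1, p_6 = 1*5542 + 313 = 5855, q_6 = 1*301 + 17 = 318.
  i=7: a_7=2, p_7 = 2*5855 + 5542 = 17252, q_7 = 2*318 + 301 = 937.
  i=8: a_8=2, p_8 = 2*17252 + 5855 = 40359, q_8 = 2*937 + 318 = 2192.
  i=9: a_9=2, p_9 = 2*40359 + 17252 = 97970, q_9 = 2*2192 + 937 = 5321.
Check: 97970^2 - 339*5321^2 = 9598120900 - 9598120899 = 1, so (x, y) = (97970, 5321) solves the equation, and by the theorem it is the least positive solution.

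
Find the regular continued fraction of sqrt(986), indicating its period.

Write x_i = (sqrt(986) + m_i)/d_i with (m_0, d_0) = (0, 1). a_0 = floor(sqrt(986)) = 31, since 31^2 = 961 <= 986 < 1024 = 32^2.
Iterate m_{i+1} = d_i*a_i - m_i, d_{i+1} = (986 - m_{i+1}^2)/d_i, a_{i+1} = floor((a_0 + m_{i+1})/d_{i+1}):
  m_1 = 1*31 - 0 = 31, d_1 = (986 - 31^2)/1 = 25/1 = 25, a_1 = floor((31 + 31)/25) = 2.
  m_2 = 25*2 - 31 = 19, d_2 = (986 - 19^2)/25 = 625/25 = 25, a_2 = floor((31 + 19)/25) = 2.
  m_3 = 25*2 - 19 = 31, d_3 = (986 - 31^2)/25 = 25/25 = 1, a_3 = floor((31 + 31)/1) = 62.
  m_4 = 1*62 - 31 = 31, d_4 = (986 - 31^2)/1 = 25/1 = 25: (m_4, d_4) = (m_1, d_1) = (31, 25), so from here the quotients repeat a_1, ..., a_3; the period length is 3.
Hence the expansion of sqrt(986) is a_0 = 31 followed by the repeating block 2, 2, 62 (period 3).

[31; (2, 2, 62)]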